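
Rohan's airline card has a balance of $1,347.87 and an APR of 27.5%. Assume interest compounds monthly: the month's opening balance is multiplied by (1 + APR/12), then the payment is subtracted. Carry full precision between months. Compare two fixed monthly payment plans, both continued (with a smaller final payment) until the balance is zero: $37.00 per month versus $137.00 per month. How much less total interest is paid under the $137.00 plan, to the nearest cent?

$1,395.60

Monthly rate r = 27.5%/12 = 2.29167% = 0.0229167.
At $37.00/mo: n = ⌈−ln(1 − rB₀/P)/ln(1+r)⌉ = 80 payments (last $17.73); total interest = total paid − $1,347.87 = $1,592.86.
At $137.00/mo: 12 payments (last $38.13); total interest $197.26.
Interest saved = $1,592.86 − $197.26 = $1,395.60.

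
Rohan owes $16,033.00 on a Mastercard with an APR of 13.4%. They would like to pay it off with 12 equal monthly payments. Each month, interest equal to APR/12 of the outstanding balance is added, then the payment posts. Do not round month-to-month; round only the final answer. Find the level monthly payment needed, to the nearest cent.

$1,435.03

Monthly rate r = 13.4%/12 = 1.11667% = 0.0111667.
Level-payment amortization: P = B₀·r / (1 − (1+r)^(−n)) = 16033.00·0.0111667 / (1 − 1.01117^(−12)).
Denominator 1 − (1+r)^(−12) = 0.124760186.
P = 179.035 / 0.124760186 ≈ 1435.03.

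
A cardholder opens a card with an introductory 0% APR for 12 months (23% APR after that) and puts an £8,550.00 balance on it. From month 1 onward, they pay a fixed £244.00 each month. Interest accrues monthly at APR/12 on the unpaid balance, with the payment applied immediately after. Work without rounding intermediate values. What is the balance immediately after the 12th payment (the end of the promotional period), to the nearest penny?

£5,622.00

Promo months 1–12 at r₀ = 0%/12 = 0; months 13+ at r₁ = 23%/12 = 0.0191667.
After month 12 (no interest yet): B = £8,550.00 − 12·£244.00 = £5,622.00.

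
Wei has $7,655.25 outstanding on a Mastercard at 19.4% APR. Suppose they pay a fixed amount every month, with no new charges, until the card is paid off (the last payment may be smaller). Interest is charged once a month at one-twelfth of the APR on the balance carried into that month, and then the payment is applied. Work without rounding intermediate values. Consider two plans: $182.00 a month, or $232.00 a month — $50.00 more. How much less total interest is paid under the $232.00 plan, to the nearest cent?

Monthly rate r = 19.4%/12 = 1.61667% = 0.0161667.
At $182.00/mo: n = ⌈−ln(1 − rB₀/P)/ln(1+r)⌉ = 72 payments (last $8.90); total interest = total paid − $7,655.25 = $5,275.65.
At $232.00/mo: 48 payments (last $125.28); total interest $3,374.03.
Interest saved = $5,275.65 − $3,374.03 = $1,901.62.

$1,901.62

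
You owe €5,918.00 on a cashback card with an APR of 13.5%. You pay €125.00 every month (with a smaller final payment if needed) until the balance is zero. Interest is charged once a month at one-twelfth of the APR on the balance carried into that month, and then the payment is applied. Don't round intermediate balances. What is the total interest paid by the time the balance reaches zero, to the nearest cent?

€2,580.71

Monthly rate r = 13.5%/12 = 1.125% = 0.01125.
Payoff takes n = ⌈−ln(1 − rB₀/P)/ln(1+r)⌉ = ⌈67.990⌉ = 68 payments; the last is €123.71.
Total paid = 67·€125.00 + €123.71 = €8,498.71.
Total interest = total paid − principal = €8,498.71 − €5,918.00 = €2,580.71.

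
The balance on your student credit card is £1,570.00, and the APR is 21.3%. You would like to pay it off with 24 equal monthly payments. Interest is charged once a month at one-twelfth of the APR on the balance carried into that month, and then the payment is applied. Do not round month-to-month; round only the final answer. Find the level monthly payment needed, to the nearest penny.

Monthly rate r = 21.3%/12 = 1.775% = 0.01775.
Level-payment amortization: P = B₀·r / (1 − (1+r)^(−n)) = 1570.00·0.01775 / (1 − 1.01775^(−24)).
Denominator 1 − (1+r)^(−24) = 0.344438659.
P = 27.8675 / 0.344438659 ≈ 80.91.

£80.91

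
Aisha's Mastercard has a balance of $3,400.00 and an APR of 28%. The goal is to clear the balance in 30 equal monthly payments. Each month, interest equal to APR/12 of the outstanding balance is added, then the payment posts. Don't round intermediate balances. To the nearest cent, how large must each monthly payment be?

Monthly rate r = 28%/12 = 2.33333% = 0.0233333.
Level-payment amortization: P = B₀·r / (1 − (1+r)^(−n)) = 3400.00·0.0233333 / (1 − 1.02333^(−30)).
Denominator 1 − (1+r)^(−30) = 0.49940515.
P = 79.3333 / 0.49940515 ≈ 158.86.

$158.86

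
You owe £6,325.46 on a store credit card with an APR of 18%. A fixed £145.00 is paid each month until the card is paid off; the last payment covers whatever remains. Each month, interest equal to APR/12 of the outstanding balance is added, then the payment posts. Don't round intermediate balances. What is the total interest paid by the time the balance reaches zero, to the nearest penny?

Monthly rate r = 18%/12 = 1.5% = 0.015.
Payoff takes n = ⌈−ln(1 − rB₀/P)/ln(1+r)⌉ = ⌈71.353⌉ = 72 payments; the last is £51.47.
Total paid = 71·£145.00 + £51.47 = £10,346.47.
Total interest = total paid − principal = £10,346.47 − £6,325.46 = £4,021.01.

£4,021.01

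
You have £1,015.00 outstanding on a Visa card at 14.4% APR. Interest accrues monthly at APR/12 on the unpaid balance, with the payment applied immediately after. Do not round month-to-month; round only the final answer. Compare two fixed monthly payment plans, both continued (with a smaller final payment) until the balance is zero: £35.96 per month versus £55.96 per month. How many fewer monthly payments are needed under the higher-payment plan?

14 fewer payments

Monthly rate r = 14.4%/12 = 1.2% = 0.012.
At £35.96/mo: n = ⌈−ln(1 − rB₀/P)/ln(1+r)⌉ = 35 payments (last £24.14); total interest = total paid − £1,015.00 = £231.78.
At £55.96/mo: 21 payments (last £32.40); total interest £136.60.
Payments saved = 35 − 21 = 14.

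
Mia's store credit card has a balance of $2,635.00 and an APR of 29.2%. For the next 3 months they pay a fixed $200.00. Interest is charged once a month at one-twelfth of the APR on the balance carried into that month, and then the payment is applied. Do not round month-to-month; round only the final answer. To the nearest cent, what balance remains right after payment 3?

Monthly rate r = 29.2%/12 = 2.43333% = 0.0243333.
Each month: B ← B·(1+r) − $200.00.
Month 1: interest $64.12; balance after payment $2,499.12.
Month 2: interest $60.81; balance after payment $2,359.93.
Month 3: interest $57.42; balance after payment $2,217.36.

$2,217.36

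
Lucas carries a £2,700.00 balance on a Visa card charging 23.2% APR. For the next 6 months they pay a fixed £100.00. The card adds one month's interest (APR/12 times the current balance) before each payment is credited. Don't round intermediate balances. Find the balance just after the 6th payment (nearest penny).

£2,398.98

Monthly rate r = 23.2%/12 = 1.93333% = 0.0193333.
Each month: B ← B·(1+r) − £100.00.
Month 1: interest £52.20; balance after payment £2,652.20.
Month 2: interest £51.28; balance after payment £2,603.48.
Month 3: interest £50.33; balance after payment £2,553.81.
Month 4: interest £49.37; balance after payment £2,503.18.
Month 5: interest £48.39; balance after payment £2,451.58.
Month 6: interest £47.40; balance after payment £2,398.98.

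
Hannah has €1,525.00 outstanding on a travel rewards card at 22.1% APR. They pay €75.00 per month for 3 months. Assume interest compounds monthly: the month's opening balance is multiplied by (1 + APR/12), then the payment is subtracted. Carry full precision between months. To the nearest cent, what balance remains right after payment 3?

Monthly rate r = 22.1%/12 = 1.84167% = 0.0184167.
Each month: B ← B·(1+r) − €75.00.
Month 1: interest €28.09; balance after payment €1,478.09.
Month 2: interest €27.22; balance after payment €1,430.31.
Month 3: interest €26.34; balance after payment €1,381.65.

€1,381.65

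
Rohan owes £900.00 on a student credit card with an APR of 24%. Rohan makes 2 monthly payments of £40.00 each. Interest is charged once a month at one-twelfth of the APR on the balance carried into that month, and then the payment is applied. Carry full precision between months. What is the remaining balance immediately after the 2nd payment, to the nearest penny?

Monthly rate r = 24%/12 = 2% = 0.02.
Each month: B ← B·(1+r) − £40.00.
Month 1: interest £18.00; balance after payment £878.00.
Month 2: interest £17.56; balance after payment £855.56.

£855.56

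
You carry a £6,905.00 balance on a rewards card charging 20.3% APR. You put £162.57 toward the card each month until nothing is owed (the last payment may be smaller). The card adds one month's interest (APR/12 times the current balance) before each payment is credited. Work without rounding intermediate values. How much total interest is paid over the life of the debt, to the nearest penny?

£5,380.65

Monthly rate r = 20.3%/12 = 1.69167% = 0.0169167.
Payoff takes n = ⌈−ln(1 − rB₀/P)/ln(1+r)⌉ = ⌈75.569⌉ = 76 payments; the last is £92.90.
Total paid = 75·£162.57 + £92.90 = £12,285.65.
Total interest = total paid − principal = £12,285.65 − £6,905.00 = £5,380.65.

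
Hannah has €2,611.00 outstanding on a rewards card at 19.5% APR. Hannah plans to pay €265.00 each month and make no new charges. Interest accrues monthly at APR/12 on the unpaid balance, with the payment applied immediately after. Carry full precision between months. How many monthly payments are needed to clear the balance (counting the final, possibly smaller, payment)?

Monthly rate r = 19.5%/12 = 1.625% = 0.01625.
Recurrence: B ← B·(1+r) − €265.00.
Month 1: interest €42.43; balance after payment €2,388.43.
Month 2: interest €38.81; balance after payment €2,162.24.
Closed form: n = −ln(1 − rB₀/P)/ln(1+r) = −ln(0.83989)/ln(1.01625) ≈ 10.824, so the balance reaches zero during payment 11.

11 months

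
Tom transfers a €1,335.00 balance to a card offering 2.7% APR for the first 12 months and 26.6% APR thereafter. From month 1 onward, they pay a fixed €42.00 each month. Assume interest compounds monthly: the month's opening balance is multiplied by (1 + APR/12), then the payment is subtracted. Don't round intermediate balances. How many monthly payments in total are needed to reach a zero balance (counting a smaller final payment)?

40 months

Promo months 1–12 at r₀ = 2.7%/12 = 0.00225; months 13+ at r₁ = 26.6%/12 = 0.0221667.
After month 12: iterate B ← B·(1+r₀) − €42.00 for 12 months → €861.21.
Then at r₁ with €42.00/mo: n₂ = −ln(1 − r₁·B/P)/ln(1+r₁) ≈ 27.64 → 28 more payments.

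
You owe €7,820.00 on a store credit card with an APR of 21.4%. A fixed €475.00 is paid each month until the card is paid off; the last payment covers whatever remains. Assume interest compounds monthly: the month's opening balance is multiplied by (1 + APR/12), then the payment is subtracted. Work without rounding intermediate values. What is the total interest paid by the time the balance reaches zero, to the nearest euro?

€1,521

Monthly rate r = 21.4%/12 = 1.78333% = 0.0178333.
Payoff takes n = ⌈−ln(1 − rB₀/P)/ln(1+r)⌉ = ⌈19.663⌉ = 20 payments; the last is €315.78.
Total paid = 19·€475.00 + €315.78 = €9,340.78.
Total interest = total paid − principal = €9,340.78 − €7,820.00 = €1,520.78.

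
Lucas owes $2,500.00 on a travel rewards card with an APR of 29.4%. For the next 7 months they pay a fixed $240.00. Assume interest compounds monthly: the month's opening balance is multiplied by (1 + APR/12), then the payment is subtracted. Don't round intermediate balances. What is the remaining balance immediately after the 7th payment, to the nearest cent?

$1,152.93

Monthly rate r = 29.4%/12 = 2.45% = 0.0245.
Each month: B ← B·(1+r) − $240.00.
Month 1: interest $61.25; balance after payment $2,321.25.
Month 2: interest $56.87; balance after payment $2,138.12.
Month 3: interest $52.38; balance after payment $1,950.50.
Month 4: interest $47.79; balance after payment $1,758.29.
Month 5: interest $43.08; balance after payment $1,561.37.
Month 6: interest $38.25; balance after payment $1,359.62.
Month 7: interest $33.31; balance after payment $1,152.93.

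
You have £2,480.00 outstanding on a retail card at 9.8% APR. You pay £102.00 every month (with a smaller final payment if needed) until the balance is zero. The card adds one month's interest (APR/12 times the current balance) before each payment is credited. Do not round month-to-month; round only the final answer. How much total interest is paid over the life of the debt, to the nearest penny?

Monthly rate r = 9.8%/12 = 0.816667% = 0.00816667.
Payoff takes n = ⌈−ln(1 − rB₀/P)/ln(1+r)⌉ = ⌈27.214⌉ = 28 payments; the last is £21.93.
Total paid = 27·£102.00 + £21.93 = £2,775.93.
Total interest = total paid − principal = £2,775.93 − £2,480.00 = £295.93.

£295.93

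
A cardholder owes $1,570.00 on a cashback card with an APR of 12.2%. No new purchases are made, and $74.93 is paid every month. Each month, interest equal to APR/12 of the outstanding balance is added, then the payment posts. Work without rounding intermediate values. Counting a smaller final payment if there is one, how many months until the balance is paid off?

Monthly rate r = 12.2%/12 = 1.01667% = 0.0101667.
Recurrence: B ← B·(1+r) − $74.93.
Month 1: interest $15.96; balance after payment $1,511.03.
Month 2: interest $15.36; balance after payment $1,451.46.
Closed form: n = −ln(1 − rB₀/P)/ln(1+r) = −ln(0.78698)/ln(1.01017) ≈ 23.682, so the balance reaches zero during payment 24.

24 payments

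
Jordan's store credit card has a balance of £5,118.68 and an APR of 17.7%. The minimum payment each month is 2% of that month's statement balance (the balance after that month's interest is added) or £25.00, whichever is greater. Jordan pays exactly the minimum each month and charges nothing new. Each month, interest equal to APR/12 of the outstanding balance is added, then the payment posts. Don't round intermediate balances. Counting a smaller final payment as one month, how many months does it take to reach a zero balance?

345 months

Monthly rate r = 17.7%/12 = 1.475% = 0.01475.
While 2% of the post-interest balance exceeds £25.00, each month B ← (B·(1+r))·(1 − 0.02), i.e. B shrinks by the factor (1+r)·0.98 = 0.99445.
This holds for months 1–257. Entering month 258 the balance is £1,226.13; 2% of the post-interest balance is now below £25.00, so the flat £25.00 minimum applies from here.
From month 258 a fixed £25.00 at rate r clears £1,226.13 in 88 more payments. Total: 257 + 88 = 345 months.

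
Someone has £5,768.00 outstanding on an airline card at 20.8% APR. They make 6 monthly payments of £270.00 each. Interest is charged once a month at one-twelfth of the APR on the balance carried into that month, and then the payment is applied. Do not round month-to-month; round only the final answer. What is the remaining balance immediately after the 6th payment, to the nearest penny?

Monthly rate r = 20.8%/12 = 1.73333% = 0.0173333.
Each month: B ← B·(1+r) − £270.00.
Month 1: interest £99.98; balance after payment £5,597.98.
Month 2: interest £97.03; balance after payment £5,425.01.
Month 3: interest £94.03; balance after payment £5,249.04.
Month 4: interest £90.98; balance after payment £5,070.03.
Month 5: interest £87.88; balance after payment £4,887.91.
Month 6: interest £84.72; balance after payment £4,702.63.

£4,702.63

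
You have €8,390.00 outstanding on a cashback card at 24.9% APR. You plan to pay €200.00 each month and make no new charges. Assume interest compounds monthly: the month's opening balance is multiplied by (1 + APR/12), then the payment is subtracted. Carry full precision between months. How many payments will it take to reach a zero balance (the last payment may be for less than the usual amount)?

Monthly rate r = 24.9%/12 = 2.075% = 0.02075.
Recurrence: B ← B·(1+r) − €200.00.
Month 1: interest €174.09; balance after payment €8,364.09.
Month 2: interest €173.55; balance after payment €8,337.65.
Closed form: n = −ln(1 − rB₀/P)/ln(1+r) = −ln(0.12954)/ln(1.02075) ≈ 99.514, so the balance reaches zero during payment 100.

100 payments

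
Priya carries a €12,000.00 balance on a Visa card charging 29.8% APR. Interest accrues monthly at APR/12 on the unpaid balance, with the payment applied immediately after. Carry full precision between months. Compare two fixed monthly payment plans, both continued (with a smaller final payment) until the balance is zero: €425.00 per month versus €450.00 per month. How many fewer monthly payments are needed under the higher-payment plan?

5 fewer payments

Monthly rate r = 29.8%/12 = 2.48333% = 0.0248333.
At €425.00/mo: n = ⌈−ln(1 − rB₀/P)/ln(1+r)⌉ = 50 payments (last €103.74); total interest = total paid − €12,000.00 = €8,928.74.
At €450.00/mo: 45 payments (last €111.96); total interest €7,911.96.
Payments saved = 50 − 45 = 5.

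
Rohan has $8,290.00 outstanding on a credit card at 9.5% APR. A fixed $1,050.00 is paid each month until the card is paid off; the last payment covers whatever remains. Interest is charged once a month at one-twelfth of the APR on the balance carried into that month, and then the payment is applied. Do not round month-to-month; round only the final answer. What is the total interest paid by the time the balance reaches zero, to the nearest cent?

Monthly rate r = 9.5%/12 = 0.791667% = 0.00791667.
Payoff takes n = ⌈−ln(1 − rB₀/P)/ln(1+r)⌉ = ⌈8.185⌉ = 9 payments; the last is $194.87.
Total paid = 8·$1,050.00 + $194.87 = $8,594.87.
Total interest = total paid − principal = $8,594.87 − $8,290.00 = $304.87.

$304.87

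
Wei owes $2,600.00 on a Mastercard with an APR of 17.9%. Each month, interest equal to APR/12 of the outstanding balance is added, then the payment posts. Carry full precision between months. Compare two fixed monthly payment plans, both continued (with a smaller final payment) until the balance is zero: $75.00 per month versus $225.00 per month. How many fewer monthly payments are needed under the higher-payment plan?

37 fewer payments

Monthly rate r = 17.9%/12 = 1.49167% = 0.0149167.
At $75.00/mo: n = ⌈−ln(1 − rB₀/P)/ln(1+r)⌉ = 50 payments (last $12.49); total interest = total paid − $2,600.00 = $1,087.49.
At $225.00/mo: 13 payments (last $175.22); total interest $275.22.
Payments saved = 50 − 13 = 37.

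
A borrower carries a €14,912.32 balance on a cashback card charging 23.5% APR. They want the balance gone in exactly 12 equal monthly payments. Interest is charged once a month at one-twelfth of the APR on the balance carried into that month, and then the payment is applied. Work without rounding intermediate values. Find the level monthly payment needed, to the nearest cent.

Monthly rate r = 23.5%/12 = 1.95833% = 0.0195833.
Level-payment amortization: P = B₀·r / (1 − (1+r)^(−n)) = 14912.32·0.0195833 / (1 − 1.01958^(−12)).
Denominator 1 − (1+r)^(−12) = 0.207631379.
P = 292.033 / 0.207631379 ≈ 1406.50.

€1,406.50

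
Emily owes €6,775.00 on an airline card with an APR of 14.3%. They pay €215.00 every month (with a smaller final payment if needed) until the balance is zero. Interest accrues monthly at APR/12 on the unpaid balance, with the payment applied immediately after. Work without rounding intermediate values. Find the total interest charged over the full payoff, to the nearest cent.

€1,770.37

Monthly rate r = 14.3%/12 = 1.19167% = 0.0119167.
Payoff takes n = ⌈−ln(1 − rB₀/P)/ln(1+r)⌉ = ⌈39.745⌉ = 40 payments; the last is €160.37.
Total paid = 39·€215.00 + €160.37 = €8,545.37.
Total interest = total paid − principal = €8,545.37 − €6,775.00 = €1,770.37.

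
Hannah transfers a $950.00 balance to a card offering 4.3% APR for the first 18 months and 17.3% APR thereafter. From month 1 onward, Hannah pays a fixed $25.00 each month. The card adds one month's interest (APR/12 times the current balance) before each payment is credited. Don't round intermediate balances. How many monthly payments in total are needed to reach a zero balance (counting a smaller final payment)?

45 months

Promo months 1–18 at r₀ = 4.3%/12 = 0.00358333; months 19+ at r₁ = 17.3%/12 = 0.0144167.
After month 18: iterate B ← B·(1+r₀) − $25.00 for 18 months → $549.21.
Then at r₁ with $25.00/mo: n₂ = −ln(1 − r₁·B/P)/ln(1+r₁) ≈ 26.61 → 27 more payments.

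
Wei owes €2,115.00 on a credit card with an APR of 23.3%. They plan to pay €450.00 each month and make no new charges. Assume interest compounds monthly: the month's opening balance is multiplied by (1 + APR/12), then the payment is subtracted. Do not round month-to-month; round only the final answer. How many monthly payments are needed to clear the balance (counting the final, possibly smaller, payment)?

5 months

Monthly rate r = 23.3%/12 = 1.94167% = 0.0194167.
Recurrence: B ← B·(1+r) − €450.00.
Month 1: interest €41.07; balance after payment €1,706.07.
Month 2: interest €33.13; balance after payment €1,289.19.
Month 3: interest €25.03; balance after payment €864.22.
Month 4: interest €16.78; balance after payment €431.00.
Month 5: interest €8.37; balance after payment €0.00.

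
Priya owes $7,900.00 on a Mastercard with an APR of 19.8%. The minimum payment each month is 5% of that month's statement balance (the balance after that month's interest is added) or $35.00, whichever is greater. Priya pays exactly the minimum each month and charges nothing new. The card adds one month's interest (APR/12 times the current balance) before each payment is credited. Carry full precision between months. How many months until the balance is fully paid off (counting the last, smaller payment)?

Monthly rate r = 19.8%/12 = 1.65% = 0.0165.
While 5% of the post-interest balance exceeds $35.00, each month B ← (B·(1+r))·(1 − 0.05), i.e. B shrinks by the factor (1+r)·0.95 = 0.96567.
This holds for months 1–70. Entering month 71 the balance is $685.17; 5% of the post-interest balance is now below $35.00, so the flat $35.00 minimum applies from here.
From month 71 a fixed $35.00 at rate r clears $685.17 in 24 more payments. Total: 70 + 24 = 94 months.

94 months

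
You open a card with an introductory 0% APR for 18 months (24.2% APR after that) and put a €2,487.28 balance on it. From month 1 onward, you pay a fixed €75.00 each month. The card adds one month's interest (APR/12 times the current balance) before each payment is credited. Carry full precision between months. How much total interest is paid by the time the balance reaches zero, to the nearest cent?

€233.94

Promo months 1–18 at r₀ = 0%/12 = 0; months 19+ at r₁ = 24.2%/12 = 0.0201667.
After month 18 (no interest yet): B = €2,487.28 − 18·€75.00 = €1,137.28.
Then at r₁ with €75.00/mo: n₂ = −ln(1 − r₁·B/P)/ln(1+r₁) ≈ 18.28 → 19 more payments.
Total paid = 36·€75.00 + €21.22 = €2,721.22; interest = €2,721.22 − €2,487.28 = €233.94.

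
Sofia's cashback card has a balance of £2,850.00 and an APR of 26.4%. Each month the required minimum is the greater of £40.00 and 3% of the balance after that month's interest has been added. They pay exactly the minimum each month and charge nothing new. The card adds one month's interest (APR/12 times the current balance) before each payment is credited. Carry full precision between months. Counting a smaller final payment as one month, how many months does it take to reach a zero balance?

148 months

Monthly rate r = 26.4%/12 = 2.2% = 0.022.
While 3% of the post-interest balance exceeds £40.00, each month B ← (B·(1+r))·(1 − 0.03), i.e. B shrinks by the factor (1+r)·0.97 = 0.99134.
This holds for months 1–90. Entering month 91 the balance is £1,302.81; 3% of the post-interest balance is now below £40.00, so the flat £40.00 minimum applies from here.
From month 91 a fixed £40.00 at rate r clears £1,302.81 in 58 more payments. Total: 90 + 58 = 148 months.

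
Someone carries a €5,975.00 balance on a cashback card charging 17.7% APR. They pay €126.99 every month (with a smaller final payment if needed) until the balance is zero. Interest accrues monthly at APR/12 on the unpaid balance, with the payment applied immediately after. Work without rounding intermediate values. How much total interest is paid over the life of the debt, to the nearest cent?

Monthly rate r = 17.7%/12 = 1.475% = 0.01475.
Payoff takes n = ⌈−ln(1 − rB₀/P)/ln(1+r)⌉ = ⌈80.874⌉ = 81 payments; the last is €111.05.
Total paid = 80·€126.99 + €111.05 = €10,270.25.
Total interest = total paid − principal = €10,270.25 − €5,975.00 = €4,295.25.

€4,295.25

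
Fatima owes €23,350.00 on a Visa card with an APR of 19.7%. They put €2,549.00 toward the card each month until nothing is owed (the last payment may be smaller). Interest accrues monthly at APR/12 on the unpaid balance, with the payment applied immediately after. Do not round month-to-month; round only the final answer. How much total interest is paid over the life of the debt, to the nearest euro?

€2,162

Monthly rate r = 19.7%/12 = 1.64167% = 0.0164167.
Payoff takes n = ⌈−ln(1 − rB₀/P)/ln(1+r)⌉ = ⌈10.008⌉ = 11 payments; the last is €21.66.
Total paid = 10·€2,549.00 + €21.66 = €25,511.66.
Total interest = total paid − principal = €25,511.66 − €23,350.00 = €2,161.66.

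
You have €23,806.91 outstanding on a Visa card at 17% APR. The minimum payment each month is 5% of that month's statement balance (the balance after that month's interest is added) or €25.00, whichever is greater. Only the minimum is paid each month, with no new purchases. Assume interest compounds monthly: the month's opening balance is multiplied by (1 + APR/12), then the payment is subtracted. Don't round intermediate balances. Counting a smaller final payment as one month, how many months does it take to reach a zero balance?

Monthly rate r = 17%/12 = 1.41667% = 0.0141667.
While 5% of the post-interest balance exceeds €25.00, each month B ← (B·(1+r))·(1 − 0.05), i.e. B shrinks by the factor (1+r)·0.95 = 0.96346.
This holds for months 1–105. Entering month 106 the balance is €477.71; 5% of the post-interest balance is now below €25.00, so the flat €25.00 minimum applies from here.
From month 106 a fixed €25.00 at rate r clears €477.71 in 23 more payments. Total: 105 + 23 = 128 months.

128 months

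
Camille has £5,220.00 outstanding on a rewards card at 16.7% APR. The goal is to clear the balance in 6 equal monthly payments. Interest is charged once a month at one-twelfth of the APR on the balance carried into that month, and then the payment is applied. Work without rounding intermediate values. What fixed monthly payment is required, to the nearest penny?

Monthly rate r = 16.7%/12 = 1.39167% = 0.0139167.
Level-payment amortization: P = B₀·r / (1 − (1+r)^(−n)) = 5220.00·0.0139167 / (1 − 1.01392^(−6)).
Denominator 1 − (1+r)^(−6) = 0.0795791925.
P = 72.645 / 0.0795791925 ≈ 912.86.

£912.86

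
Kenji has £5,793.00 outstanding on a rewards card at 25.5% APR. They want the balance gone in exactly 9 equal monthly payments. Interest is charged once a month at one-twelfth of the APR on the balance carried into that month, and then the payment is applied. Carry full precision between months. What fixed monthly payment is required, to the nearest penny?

£713.97

Monthly rate r = 25.5%/12 = 2.125% = 0.02125.
Level-payment amortization: P = B₀·r / (1 − (1+r)^(−n)) = 5793.00·0.02125 / (1 − 1.02125^(−9)).
Denominator 1 − (1+r)^(−9) = 0.172417356.
P = 123.101 / 0.172417356 ≈ 713.97.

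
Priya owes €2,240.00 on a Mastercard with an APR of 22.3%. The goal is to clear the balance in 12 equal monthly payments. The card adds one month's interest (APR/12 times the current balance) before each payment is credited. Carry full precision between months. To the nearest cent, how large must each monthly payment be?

Monthly rate r = 22.3%/12 = 1.85833% = 0.0185833.
Level-payment amortization: P = B₀·r / (1 − (1+r)^(−n)) = 2240.00·0.0185833 / (1 − 1.01858^(−12)).
Denominator 1 − (1+r)^(−12) = 0.198245859.
P = 41.6267 / 0.198245859 ≈ 209.97.

€209.97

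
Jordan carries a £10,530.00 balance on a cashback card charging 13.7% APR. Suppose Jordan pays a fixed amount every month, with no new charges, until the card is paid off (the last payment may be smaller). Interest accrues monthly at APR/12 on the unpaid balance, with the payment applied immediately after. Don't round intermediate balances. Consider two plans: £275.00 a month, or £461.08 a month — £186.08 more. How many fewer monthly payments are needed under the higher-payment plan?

24 fewer payments

Monthly rate r = 13.7%/12 = 1.14167% = 0.0114167.
At £275.00/mo: n = ⌈−ln(1 − rB₀/P)/ln(1+r)⌉ = 51 payments (last £173.59); total interest = total paid − £10,530.00 = £3,393.59.
At £461.08/mo: 27 payments (last £282.53); total interest £1,740.61.
Payments saved = 51 − 27 = 24.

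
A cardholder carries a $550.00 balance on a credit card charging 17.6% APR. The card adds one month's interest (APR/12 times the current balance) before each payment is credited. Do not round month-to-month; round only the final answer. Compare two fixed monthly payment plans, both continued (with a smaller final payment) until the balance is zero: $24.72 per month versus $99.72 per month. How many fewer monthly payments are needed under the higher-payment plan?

Monthly rate r = 17.6%/12 = 1.46667% = 0.0146667.
At $24.72/mo: n = ⌈−ln(1 − rB₀/P)/ln(1+r)⌉ = 28 payments (last $3.21); total interest = total paid − $550.00 = $120.65.
At $99.72/mo: 6 payments (last $79.24); total interest $27.84.
Payments saved = 28 − 6 = 22.

22 fewer payments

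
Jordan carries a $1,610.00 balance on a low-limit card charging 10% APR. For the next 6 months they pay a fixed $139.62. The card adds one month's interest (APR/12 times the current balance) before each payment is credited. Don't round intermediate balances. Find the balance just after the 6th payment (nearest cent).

$836.83

Monthly rate r = 10%/12 = 0.833333% = 0.00833333.
Each month: B ← B·(1+r) − $139.62.
Month 1: interest $13.42; balance after payment $1,483.80.
Month 2: interest $12.36; balance after payment $1,356.54.
Month 3: interest $11.30; balance after payment $1,228.23.
Month 4: interest $10.24; balance after payment $1,098.84.
Month 5: interest $9.16; balance after payment $968.38.
Month 6: interest $8.07; balance after payment $836.83.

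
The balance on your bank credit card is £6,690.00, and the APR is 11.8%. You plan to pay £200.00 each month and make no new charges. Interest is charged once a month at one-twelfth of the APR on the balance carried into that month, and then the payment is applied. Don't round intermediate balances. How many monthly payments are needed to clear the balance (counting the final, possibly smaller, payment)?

Monthly rate r = 11.8%/12 = 0.983333% = 0.00983333.
Recurrence: B ← B·(1+r) − £200.00.
Month 1: interest £65.79; balance after payment £6,555.78.
Month 2: interest £64.47; balance after payment £6,420.25.
Closed form: n = −ln(1 − rB₀/P)/ln(1+r) = −ln(0.67107)/ln(1.00983) ≈ 40.763, so the balance reaches zero during payment 41.

41 months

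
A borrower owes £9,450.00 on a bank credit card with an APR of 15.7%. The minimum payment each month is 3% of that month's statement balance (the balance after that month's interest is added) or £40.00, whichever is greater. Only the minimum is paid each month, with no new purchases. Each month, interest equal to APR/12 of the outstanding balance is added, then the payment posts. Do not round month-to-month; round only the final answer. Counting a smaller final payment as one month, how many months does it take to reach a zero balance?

157 months

Monthly rate r = 15.7%/12 = 1.30833% = 0.0130833.
While 3% of the post-interest balance exceeds £40.00, each month B ← (B·(1+r))·(1 − 0.03), i.e. B shrinks by the factor (1+r)·0.97 = 0.98269.
This holds for months 1–113. Entering month 114 the balance is £1,313.84; 3% of the post-interest balance is now below £40.00, so the flat £40.00 minimum applies from here.
From month 114 a fixed £40.00 at rate r clears £1,313.84 in 44 more payments. Total: 113 + 44 = 157 months.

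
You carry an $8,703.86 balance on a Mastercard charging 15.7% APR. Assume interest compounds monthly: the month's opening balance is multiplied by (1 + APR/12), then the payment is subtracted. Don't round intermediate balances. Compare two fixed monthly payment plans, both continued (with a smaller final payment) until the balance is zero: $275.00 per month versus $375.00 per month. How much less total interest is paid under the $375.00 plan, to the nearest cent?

$868.44

Monthly rate r = 15.7%/12 = 1.30833% = 0.0130833.
At $275.00/mo: n = ⌈−ln(1 − rB₀/P)/ln(1+r)⌉ = 42 payments (last $35.23); total interest = total paid − $8,703.86 = $2,606.37.
At $375.00/mo: 28 payments (last $316.79); total interest $1,737.93.
Interest saved = $2,606.37 − $1,737.93 = $868.44.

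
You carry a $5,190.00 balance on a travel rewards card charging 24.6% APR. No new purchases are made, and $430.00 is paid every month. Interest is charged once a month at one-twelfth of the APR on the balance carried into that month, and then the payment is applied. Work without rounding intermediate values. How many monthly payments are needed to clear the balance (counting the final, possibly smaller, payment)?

Monthly rate r = 24.6%/12 = 2.05% = 0.0205.
Recurrence: B ← B·(1+r) − $430.00.
Month 1: interest $106.40; balance after payment $4,866.40.
Month 2: interest $99.76; balance after payment $4,536.16.
Closed form: n = −ln(1 − rB₀/P)/ln(1+r) = −ln(0.75257)/ln(1.0205) ≈ 14.008, so the balance reaches zero during payment 15.

15 payments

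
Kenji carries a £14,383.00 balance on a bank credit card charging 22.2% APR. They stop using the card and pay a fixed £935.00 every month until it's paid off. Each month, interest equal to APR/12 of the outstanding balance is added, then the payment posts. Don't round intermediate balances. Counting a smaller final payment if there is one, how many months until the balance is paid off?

19 payments

Monthly rate r = 22.2%/12 = 1.85% = 0.0185.
Recurrence: B ← B·(1+r) − £935.00.
Month 1: interest £266.09; balance after payment £13,714.09.
Month 2: interest £253.71; balance after payment £13,032.80.
Closed form: n = −ln(1 − rB₀/P)/ln(1+r) = −ln(0.71542)/ln(1.0185) ≈ 18.269, so the balance reaches zero during payment 19.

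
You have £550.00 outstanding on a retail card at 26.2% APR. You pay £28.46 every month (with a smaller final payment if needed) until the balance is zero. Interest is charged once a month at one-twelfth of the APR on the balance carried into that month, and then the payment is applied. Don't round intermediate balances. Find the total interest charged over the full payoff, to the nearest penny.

Monthly rate r = 26.2%/12 = 2.18333% = 0.0218333.
Payoff takes n = ⌈−ln(1 − rB₀/P)/ln(1+r)⌉ = ⌈25.376⌉ = 26 payments; the last is £10.76.
Total paid = 25·£28.46 + £10.76 = £722.26.
Total interest = total paid − principal = £722.26 − £550.00 = £172.26.

£172.26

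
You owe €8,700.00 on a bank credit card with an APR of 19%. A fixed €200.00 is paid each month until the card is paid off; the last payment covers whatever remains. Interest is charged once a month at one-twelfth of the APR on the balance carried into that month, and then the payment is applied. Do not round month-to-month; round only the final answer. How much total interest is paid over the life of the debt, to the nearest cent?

Monthly rate r = 19%/12 = 1.58333% = 0.0158333.
Payoff takes n = ⌈−ln(1 − rB₀/P)/ln(1+r)⌉ = ⌈74.297⌉ = 75 payments; the last is €59.80.
Total paid = 74·€200.00 + €59.80 = €14,859.80.
Total interest = total paid − principal = €14,859.80 − €8,700.00 = €6,159.80.

€6,159.80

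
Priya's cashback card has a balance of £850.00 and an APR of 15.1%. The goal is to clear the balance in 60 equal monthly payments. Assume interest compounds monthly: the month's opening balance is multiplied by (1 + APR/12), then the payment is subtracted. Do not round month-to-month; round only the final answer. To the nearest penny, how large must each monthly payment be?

£20.27

Monthly rate r = 15.1%/12 = 1.25833% = 0.0125833.
Level-payment amortization: P = B₀·r / (1 − (1+r)^(−n)) = 850.00·0.0125833 / (1 − 1.01258^(−60)).
Denominator 1 − (1+r)^(−60) = 0.527770068.
P = 10.6958 / 0.527770068 ≈ 20.27.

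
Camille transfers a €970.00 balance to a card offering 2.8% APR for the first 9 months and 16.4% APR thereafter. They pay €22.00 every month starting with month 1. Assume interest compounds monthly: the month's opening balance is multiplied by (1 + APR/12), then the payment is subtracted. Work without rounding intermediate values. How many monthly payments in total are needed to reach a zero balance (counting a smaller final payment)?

59 months

Promo months 1–9 at r₀ = 2.8%/12 = 0.00233333; months 10+ at r₁ = 16.4%/12 = 0.0136667.
After month 9: iterate B ← B·(1+r₀) − €22.00 for 9 months → €790.70.
Then at r₁ with €22.00/mo: n₂ = −ln(1 − r₁·B/P)/ln(1+r₁) ≈ 49.78 → 50 more payments.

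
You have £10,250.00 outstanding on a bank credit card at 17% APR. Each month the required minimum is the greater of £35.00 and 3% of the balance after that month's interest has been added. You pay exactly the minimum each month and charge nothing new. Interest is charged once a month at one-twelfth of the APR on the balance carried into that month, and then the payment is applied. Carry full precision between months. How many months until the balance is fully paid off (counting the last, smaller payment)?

Monthly rate r = 17%/12 = 1.41667% = 0.0141667.
While 3% of the post-interest balance exceeds £35.00, each month B ← (B·(1+r))·(1 − 0.03), i.e. B shrinks by the factor (1+r)·0.97 = 0.98374.
This holds for months 1–134. Entering month 135 the balance is £1,139.69; 3% of the post-interest balance is now below £35.00, so the flat £35.00 minimum applies from here.
From month 135 a fixed £35.00 at rate r clears £1,139.69 in 44 more payments. Total: 134 + 44 = 178 months.

178 months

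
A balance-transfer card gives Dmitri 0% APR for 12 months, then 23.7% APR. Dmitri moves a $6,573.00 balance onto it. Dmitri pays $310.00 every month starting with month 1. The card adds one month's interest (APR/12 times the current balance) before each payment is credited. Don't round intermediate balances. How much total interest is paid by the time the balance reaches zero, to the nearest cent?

Promo months 1–12 at r₀ = 0%/12 = 0; months 13+ at r₁ = 23.7%/12 = 0.01975.
After month 12 (no interest yet): B = $6,573.00 − 12·$310.00 = $2,853.00.
Then at r₁ with $310.00/mo: n₂ = −ln(1 − r₁·B/P)/ln(1+r₁) ≈ 10.26 → 11 more payments.
Total paid = 22·$310.00 + $80.30 = $6,900.30; interest = $6,900.30 − $6,573.00 = $327.30.

$327.30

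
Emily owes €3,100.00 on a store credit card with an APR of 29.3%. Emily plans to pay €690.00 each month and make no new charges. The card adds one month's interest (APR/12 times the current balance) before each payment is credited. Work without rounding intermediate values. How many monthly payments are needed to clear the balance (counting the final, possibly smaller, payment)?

Monthly rate r = 29.3%/12 = 2.44167% = 0.0244167.
Recurrence: B ← B·(1+r) − €690.00.
Month 1: interest €75.69; balance after payment €2,485.69.
Month 2: interest €60.69; balance after payment €1,856.38.
Month 3: interest €45.33; balance after payment €1,211.71.
Month 4: interest €29.59; balance after payment €551.30.
Month 5: interest €13.46; balance after payment €0.00.

5 payments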